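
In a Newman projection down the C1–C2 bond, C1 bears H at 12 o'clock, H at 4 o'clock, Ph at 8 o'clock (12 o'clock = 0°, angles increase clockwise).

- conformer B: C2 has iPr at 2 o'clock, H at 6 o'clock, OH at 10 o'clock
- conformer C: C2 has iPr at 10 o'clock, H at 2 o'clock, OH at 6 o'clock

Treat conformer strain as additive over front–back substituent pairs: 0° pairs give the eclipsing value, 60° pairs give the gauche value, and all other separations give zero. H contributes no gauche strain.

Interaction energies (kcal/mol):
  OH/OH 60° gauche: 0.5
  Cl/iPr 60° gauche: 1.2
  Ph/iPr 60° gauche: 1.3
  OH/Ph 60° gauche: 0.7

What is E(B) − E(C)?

-1.3 kcal/mol

B (staggered): Ph–OH gauche; 0.7 = 0.7 kcal/mol.
C (staggered): Ph–iPr gauche, Ph–OH gauche; 1.3 + 0.7 = 2.0 kcal/mol.
E(B) − E(C) = 0.7 − 2.0 = -1.3 kcal/mol.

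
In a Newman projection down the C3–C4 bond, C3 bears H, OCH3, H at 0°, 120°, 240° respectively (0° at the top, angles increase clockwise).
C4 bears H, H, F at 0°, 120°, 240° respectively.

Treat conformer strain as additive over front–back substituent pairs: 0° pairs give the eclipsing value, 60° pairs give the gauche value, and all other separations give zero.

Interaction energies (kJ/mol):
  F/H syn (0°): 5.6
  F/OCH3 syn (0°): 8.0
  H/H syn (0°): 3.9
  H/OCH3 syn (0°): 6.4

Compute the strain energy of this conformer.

This conformer (eclipsed): H–H eclipsed, OCH3–H eclipsed, H–F eclipsed; 3.9 + 6.4 + 5.6 = 15.9 kJ/mol.

15.9 kJ/mol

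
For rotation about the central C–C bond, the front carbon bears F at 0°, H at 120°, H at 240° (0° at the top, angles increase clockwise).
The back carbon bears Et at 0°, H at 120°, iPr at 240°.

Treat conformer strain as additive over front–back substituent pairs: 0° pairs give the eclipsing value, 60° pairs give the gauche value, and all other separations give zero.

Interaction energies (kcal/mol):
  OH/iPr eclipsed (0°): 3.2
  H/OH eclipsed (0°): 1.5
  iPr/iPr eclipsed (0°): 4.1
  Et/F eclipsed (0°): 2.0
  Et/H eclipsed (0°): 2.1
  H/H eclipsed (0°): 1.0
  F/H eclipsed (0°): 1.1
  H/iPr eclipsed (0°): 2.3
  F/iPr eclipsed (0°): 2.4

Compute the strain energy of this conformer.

This conformer is eclipsed. F at 0° is eclipsed with Et at 0° (2.0); H at 120° is eclipsed with H at 120° (1.0); H at 240° is eclipsed with iPr at 240° (2.3). Total 5.3 kcal/mol.

5.3 kcal/mol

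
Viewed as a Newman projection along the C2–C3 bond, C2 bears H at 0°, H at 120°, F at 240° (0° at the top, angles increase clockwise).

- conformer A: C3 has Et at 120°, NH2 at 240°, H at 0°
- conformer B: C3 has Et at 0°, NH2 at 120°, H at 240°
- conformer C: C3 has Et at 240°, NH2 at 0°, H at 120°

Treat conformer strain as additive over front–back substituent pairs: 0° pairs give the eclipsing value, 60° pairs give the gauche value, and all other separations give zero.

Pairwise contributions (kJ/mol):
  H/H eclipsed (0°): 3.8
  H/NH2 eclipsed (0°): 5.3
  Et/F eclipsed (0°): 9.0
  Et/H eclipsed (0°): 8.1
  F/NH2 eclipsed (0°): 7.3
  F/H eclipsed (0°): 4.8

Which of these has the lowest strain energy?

C

A is eclipsed. H at 0° is eclipsed with H at 0° (3.8); H at 120° is eclipsed with Et at 120° (8.1); F at 240° is eclipsed with NH2 at 240° (7.3). Total 19.2 kJ/mol.
B is eclipsed. H at 0° is eclipsed with Et at 0° (8.1); H at 120° is eclipsed with NH2 at 120° (5.3); F at 240° is eclipsed with H at 240° (4.8). Total 18.2 kJ/mol.
C is eclipsed. H at 0° is eclipsed with NH2 at 0° (5.3); H at 120° is eclipsed with H at 120° (3.8); F at 240° is eclipsed with Et at 240° (9.0). Total 18.1 kJ/mol.
C has the lowest total (18.1 kJ/mol).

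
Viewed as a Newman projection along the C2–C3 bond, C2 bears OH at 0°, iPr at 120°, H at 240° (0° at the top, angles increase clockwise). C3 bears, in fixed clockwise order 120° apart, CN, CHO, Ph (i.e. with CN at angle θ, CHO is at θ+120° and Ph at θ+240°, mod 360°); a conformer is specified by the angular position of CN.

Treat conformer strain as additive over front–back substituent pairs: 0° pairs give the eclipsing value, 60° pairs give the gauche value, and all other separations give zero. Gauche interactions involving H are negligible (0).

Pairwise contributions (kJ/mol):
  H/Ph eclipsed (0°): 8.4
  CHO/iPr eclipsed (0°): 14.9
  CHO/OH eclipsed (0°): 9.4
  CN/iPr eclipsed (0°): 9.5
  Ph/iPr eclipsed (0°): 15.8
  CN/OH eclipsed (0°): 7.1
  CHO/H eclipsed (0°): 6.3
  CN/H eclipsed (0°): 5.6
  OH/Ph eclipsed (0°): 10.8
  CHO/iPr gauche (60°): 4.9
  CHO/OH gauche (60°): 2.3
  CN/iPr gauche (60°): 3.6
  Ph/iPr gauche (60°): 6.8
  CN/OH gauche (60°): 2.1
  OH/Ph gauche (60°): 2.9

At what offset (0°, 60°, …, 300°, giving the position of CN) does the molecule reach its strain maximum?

240°

CN at 0° (eclipsed): OH(0°)/CN(0°) eclipsed 7.1; iPr(120°)/CHO(120°) eclipsed 14.9; H(240°)/Ph(240°) eclipsed 8.4 → 30.4 kJ/mol.
CN at 60° (staggered): OH(0°)/CN(60°) gauche 2.1; OH(0°)/Ph(300°) gauche 2.9; iPr(120°)/CN(60°) gauche 3.6; iPr(120°)/CHO(180°) gauche 4.9 → 13.5 kJ/mol.
CN at 120° (eclipsed): OH(0°)/Ph(0°) eclipsed 10.8; iPr(120°)/CN(120°) eclipsed 9.5; H(240°)/CHO(240°) eclipsed 6.3 → 26.6 kJ/mol.
CN at 180° (staggered): OH(0°)/CHO(300°) gauche 2.3; OH(0°)/Ph(60°) gauche 2.9; iPr(120°)/CN(180°) gauche 3.6; iPr(120°)/Ph(60°) gauche 6.8 → 15.6 kJ/mol.
CN at 240° (eclipsed): OH(0°)/CHO(0°) eclipsed 9.4; iPr(120°)/Ph(120°) eclipsed 15.8; H(240°)/CN(240°) eclipsed 5.6 → 30.8 kJ/mol.
CN at 300° (staggered): OH(0°)/CN(300°) gauche 2.1; OH(0°)/CHO(60°) gauche 2.3; iPr(120°)/CHO(60°) gauche 4.9; iPr(120°)/Ph(180°) gauche 6.8 → 16.1 kJ/mol.
The maximum (30.8 kJ/mol) occurs with CN at 240°.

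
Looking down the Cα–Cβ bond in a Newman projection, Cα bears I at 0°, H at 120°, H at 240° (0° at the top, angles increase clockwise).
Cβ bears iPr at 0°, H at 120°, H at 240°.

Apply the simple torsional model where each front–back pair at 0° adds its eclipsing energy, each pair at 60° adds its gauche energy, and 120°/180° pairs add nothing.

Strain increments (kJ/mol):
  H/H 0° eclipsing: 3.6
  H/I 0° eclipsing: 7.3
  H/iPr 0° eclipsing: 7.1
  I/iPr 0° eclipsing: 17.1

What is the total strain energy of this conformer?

This conformer is eclipsed. I at 0° is eclipsed with iPr at 0° (17.1); H at 120° is eclipsed with H at 120° (3.6); H at 240° is eclipsed with H at 240° (3.6). Total 24.3 kJ/mol.

24.3 kJ/mol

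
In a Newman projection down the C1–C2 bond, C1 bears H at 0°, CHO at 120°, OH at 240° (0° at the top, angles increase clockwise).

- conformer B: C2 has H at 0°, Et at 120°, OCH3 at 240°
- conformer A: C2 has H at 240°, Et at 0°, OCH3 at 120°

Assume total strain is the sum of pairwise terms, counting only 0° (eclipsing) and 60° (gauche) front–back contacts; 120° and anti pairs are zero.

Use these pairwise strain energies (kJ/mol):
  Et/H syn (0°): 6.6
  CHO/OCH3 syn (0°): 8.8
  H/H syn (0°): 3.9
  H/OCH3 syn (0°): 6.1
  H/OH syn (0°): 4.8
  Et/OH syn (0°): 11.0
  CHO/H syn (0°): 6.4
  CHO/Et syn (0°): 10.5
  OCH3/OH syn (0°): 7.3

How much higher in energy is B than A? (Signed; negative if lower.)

+1.5 kJ/mol

B (eclipsed): H(0°)/H(0°) eclipsed 3.9; CHO(120°)/Et(120°) eclipsed 10.5; OH(240°)/OCH3(240°) eclipsed 7.3 → 21.7 kJ/mol.
A (eclipsed): H(0°)/Et(0°) eclipsed 6.6; CHO(120°)/OCH3(120°) eclipsed 8.8; OH(240°)/H(240°) eclipsed 4.8 → 20.2 kJ/mol.
E(B) − E(A) = 21.7 − 20.2 = +1.5 kJ/mol.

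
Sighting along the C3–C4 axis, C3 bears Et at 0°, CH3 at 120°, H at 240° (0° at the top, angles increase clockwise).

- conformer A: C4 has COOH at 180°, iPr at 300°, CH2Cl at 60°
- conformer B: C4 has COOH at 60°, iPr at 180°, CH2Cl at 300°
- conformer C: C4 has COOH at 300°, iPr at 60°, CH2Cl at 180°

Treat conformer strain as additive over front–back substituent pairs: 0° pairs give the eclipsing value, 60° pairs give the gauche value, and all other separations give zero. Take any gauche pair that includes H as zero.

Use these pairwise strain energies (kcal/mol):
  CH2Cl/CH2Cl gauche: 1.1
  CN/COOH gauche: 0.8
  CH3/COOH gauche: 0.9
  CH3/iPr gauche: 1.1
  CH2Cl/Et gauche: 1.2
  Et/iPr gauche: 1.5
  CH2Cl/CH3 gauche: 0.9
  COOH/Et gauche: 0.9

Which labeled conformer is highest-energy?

A (staggered): Et–iPr gauche, Et–CH2Cl gauche, CH3–COOH gauche, CH3–CH2Cl gauche; 1.5 + 1.2 + 0.9 + 0.9 = 4.5 kcal/mol.
B (staggered): Et–COOH gauche, Et–CH2Cl gauche, CH3–COOH gauche, CH3–iPr gauche; 0.9 + 1.2 + 0.9 + 1.1 = 4.1 kcal/mol.
C (staggered): Et–COOH gauche, Et–iPr gauche, CH3–iPr gauche, CH3–CH2Cl gauche; 0.9 + 1.5 + 1.1 + 0.9 = 4.4 kcal/mol.
A has the highest total (4.5 kcal/mol).

A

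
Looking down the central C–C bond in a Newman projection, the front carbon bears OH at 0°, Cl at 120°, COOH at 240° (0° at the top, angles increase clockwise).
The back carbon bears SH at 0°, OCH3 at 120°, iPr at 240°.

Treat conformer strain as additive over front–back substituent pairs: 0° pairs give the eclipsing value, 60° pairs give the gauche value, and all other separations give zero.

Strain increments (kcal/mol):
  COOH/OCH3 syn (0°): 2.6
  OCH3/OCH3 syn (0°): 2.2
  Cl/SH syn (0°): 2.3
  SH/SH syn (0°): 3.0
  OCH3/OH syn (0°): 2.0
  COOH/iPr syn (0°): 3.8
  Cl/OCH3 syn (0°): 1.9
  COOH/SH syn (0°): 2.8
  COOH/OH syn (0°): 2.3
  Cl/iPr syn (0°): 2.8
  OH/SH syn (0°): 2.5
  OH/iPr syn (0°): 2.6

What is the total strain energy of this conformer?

This conformer (eclipsed): OH–SH eclipsed, Cl–OCH3 eclipsed, COOH–iPr eclipsed; 2.5 + 1.9 + 3.8 = 8.2 kcal/mol.

8.2 kcal/mol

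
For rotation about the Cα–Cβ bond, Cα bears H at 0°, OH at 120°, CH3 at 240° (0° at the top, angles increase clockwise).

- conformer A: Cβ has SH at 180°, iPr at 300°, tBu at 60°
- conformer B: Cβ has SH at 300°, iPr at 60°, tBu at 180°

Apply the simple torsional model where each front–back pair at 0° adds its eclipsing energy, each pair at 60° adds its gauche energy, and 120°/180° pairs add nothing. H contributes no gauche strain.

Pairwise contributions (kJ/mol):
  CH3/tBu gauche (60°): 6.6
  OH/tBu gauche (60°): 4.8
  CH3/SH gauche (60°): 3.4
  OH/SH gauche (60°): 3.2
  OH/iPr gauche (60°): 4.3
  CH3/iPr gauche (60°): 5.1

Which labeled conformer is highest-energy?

A is staggered. OH at 120° is gauche with SH at 180° (3.2); OH at 120° is gauche with tBu at 60° (4.8); CH3 at 240° is gauche with SH at 180° (3.4); CH3 at 240° is gauche with iPr at 300° (5.1). Total 16.5 kJ/mol.
B is staggered. OH at 120° is gauche with iPr at 60° (4.3); OH at 120° is gauche with tBu at 180° (4.8); CH3 at 240° is gauche with SH at 300° (3.4); CH3 at 240° is gauche with tBu at 180° (6.6). Total 19.1 kJ/mol.
B has the highest total (19.1 kJ/mol).

B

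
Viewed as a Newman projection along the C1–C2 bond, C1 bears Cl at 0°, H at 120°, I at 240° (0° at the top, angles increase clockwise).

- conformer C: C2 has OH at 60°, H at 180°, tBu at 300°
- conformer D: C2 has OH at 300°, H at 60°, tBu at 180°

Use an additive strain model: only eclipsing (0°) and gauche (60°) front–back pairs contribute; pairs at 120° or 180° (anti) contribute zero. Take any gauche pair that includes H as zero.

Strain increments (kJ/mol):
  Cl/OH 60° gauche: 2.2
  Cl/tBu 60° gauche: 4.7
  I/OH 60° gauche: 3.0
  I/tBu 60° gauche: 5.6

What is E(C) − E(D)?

C is staggered. Cl at 0° is gauche with OH at 60° (2.2); Cl at 0° is gauche with tBu at 300° (4.7); I at 240° is gauche with tBu at 300° (5.6). Total 12.5 kJ/mol.
D is staggered. Cl at 0° is gauche with OH at 300° (2.2); I at 240° is gauche with OH at 300° (3.0); I at 240° is gauche with tBu at 180° (5.6). Total 10.8 kJ/mol.
E(C) − E(D) = 12.5 − 10.8 = +1.7 kJ/mol.

+1.7 kJ/mol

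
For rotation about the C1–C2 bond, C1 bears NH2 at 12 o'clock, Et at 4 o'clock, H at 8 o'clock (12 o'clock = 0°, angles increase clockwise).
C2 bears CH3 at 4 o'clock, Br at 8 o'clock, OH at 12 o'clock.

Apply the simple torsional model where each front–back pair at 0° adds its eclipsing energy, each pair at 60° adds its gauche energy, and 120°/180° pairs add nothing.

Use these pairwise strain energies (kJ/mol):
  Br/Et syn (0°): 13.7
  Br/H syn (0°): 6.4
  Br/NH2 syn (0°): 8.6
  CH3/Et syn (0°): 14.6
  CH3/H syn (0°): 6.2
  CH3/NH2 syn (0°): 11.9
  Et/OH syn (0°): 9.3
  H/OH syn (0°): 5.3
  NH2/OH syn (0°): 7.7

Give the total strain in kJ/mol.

28.7 kJ/mol

This conformer (eclipsed): NH2–OH eclipsed, Et–CH3 eclipsed, H–Br eclipsed; 7.7 + 14.6 + 6.4 = 28.7 kJ/mol.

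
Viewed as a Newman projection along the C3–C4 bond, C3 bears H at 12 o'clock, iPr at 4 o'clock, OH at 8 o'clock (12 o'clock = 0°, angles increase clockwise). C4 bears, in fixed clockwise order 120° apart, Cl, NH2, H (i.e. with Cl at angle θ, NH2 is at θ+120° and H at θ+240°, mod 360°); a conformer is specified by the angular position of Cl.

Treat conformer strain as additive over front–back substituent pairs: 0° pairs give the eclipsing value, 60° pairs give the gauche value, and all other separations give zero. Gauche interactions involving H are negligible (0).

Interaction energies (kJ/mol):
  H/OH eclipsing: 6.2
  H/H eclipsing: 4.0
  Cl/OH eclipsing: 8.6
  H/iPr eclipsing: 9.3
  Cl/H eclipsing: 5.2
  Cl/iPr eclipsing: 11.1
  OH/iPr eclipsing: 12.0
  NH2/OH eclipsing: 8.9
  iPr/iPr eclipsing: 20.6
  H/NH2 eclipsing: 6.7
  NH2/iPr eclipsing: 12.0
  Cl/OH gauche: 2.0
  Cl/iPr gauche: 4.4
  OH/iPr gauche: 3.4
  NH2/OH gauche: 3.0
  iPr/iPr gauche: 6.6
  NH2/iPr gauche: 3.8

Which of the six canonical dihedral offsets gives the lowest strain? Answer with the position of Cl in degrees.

300°

Cl at 0° (eclipsed): H(0°)/Cl(0°) eclipsed 5.2; iPr(120°)/NH2(120°) eclipsed 12.0; OH(240°)/H(240°) eclipsed 6.2 → 23.4 kJ/mol.
Cl at 60° (staggered): iPr(120°)/Cl(60°) gauche 4.4; iPr(120°)/NH2(180°) gauche 3.8; OH(240°)/NH2(180°) gauche 3.0 → 11.2 kJ/mol.
Cl at 120° (eclipsed): H(0°)/H(0°) eclipsed 4.0; iPr(120°)/Cl(120°) eclipsed 11.1; OH(240°)/NH2(240°) eclipsed 8.9 → 24.0 kJ/mol.
Cl at 180° (staggered): iPr(120°)/Cl(180°) gauche 4.4; OH(240°)/Cl(180°) gauche 2.0; OH(240°)/NH2(300°) gauche 3.0 → 9.4 kJ/mol.
Cl at 240° (eclipsed): H(0°)/NH2(0°) eclipsed 6.7; iPr(120°)/H(120°) eclipsed 9.3; OH(240°)/Cl(240°) eclipsed 8.6 → 24.6 kJ/mol.
Cl at 300° (staggered): iPr(120°)/NH2(60°) gauche 3.8; OH(240°)/Cl(300°) gauche 2.0 → 5.8 kJ/mol.
The minimum (5.8 kJ/mol) occurs with Cl at 300°.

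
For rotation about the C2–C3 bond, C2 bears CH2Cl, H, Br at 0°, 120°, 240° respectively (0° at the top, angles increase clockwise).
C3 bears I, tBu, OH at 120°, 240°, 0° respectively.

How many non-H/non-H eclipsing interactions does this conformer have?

2

Non-H eclipsing pairs: CH2Cl(0°)/OH(0°); Br(240°)/tBu(240°) — 2 interactions.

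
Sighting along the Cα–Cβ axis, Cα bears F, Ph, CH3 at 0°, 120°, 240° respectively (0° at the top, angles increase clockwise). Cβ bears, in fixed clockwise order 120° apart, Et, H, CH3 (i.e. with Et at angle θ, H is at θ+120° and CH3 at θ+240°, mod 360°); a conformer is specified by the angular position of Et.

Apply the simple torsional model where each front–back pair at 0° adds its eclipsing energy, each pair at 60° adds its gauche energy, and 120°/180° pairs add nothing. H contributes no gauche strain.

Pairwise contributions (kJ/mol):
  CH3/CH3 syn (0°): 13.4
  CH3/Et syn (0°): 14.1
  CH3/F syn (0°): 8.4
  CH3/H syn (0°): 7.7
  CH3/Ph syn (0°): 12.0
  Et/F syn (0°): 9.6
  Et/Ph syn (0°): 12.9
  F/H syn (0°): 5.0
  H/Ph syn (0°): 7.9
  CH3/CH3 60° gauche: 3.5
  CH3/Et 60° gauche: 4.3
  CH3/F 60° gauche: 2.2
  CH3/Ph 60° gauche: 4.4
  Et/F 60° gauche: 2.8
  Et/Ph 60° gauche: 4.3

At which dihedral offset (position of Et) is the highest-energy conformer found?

Et at 0° (eclipsed): F–Et eclipsed, Ph–H eclipsed, CH3–CH3 eclipsed; 9.6 + 7.9 + 13.4 = 30.9 kJ/mol.
Et at 60° (staggered): F–Et gauche, F–CH3 gauche, Ph–Et gauche, CH3–CH3 gauche; 2.8 + 2.2 + 4.3 + 3.5 = 12.8 kJ/mol.
Et at 120° (eclipsed): F–CH3 eclipsed, Ph–Et eclipsed, CH3–H eclipsed; 8.4 + 12.9 + 7.7 = 29.0 kJ/mol.
Et at 180° (staggered): F–CH3 gauche, Ph–Et gauche, Ph–CH3 gauche, CH3–Et gauche; 2.2 + 4.3 + 4.4 + 4.3 = 15.2 kJ/mol.
Et at 240° (eclipsed): F–H eclipsed, Ph–CH3 eclipsed, CH3–Et eclipsed; 5.0 + 12.0 + 14.1 = 31.1 kJ/mol.
Et at 300° (staggered): F–Et gauche, Ph–CH3 gauche, CH3–Et gauche, CH3–CH3 gauche; 2.8 + 4.4 + 4.3 + 3.5 = 15.0 kJ/mol.
The maximum (31.1 kJ/mol) occurs with Et at 240°.

240°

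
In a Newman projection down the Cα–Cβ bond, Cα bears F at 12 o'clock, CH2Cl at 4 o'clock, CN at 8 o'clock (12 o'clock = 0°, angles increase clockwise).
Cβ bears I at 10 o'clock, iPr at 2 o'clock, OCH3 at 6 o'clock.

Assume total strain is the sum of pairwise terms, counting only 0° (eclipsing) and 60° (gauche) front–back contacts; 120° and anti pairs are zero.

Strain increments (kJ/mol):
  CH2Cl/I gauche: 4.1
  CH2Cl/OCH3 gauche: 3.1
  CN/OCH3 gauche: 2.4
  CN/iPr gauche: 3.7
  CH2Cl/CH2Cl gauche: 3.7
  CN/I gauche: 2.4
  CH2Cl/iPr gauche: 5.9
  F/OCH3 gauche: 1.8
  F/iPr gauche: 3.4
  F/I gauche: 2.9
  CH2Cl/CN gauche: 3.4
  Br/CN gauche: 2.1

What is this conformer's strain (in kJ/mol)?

This conformer (staggered): F(0°)/I(300°) gauche 2.9; F(0°)/iPr(60°) gauche 3.4; CH2Cl(120°)/iPr(60°) gauche 5.9; CH2Cl(120°)/OCH3(180°) gauche 3.1; CN(240°)/I(300°) gauche 2.4; CN(240°)/OCH3(180°) gauche 2.4 → 20.1 kJ/mol.

20.1 kJ/mol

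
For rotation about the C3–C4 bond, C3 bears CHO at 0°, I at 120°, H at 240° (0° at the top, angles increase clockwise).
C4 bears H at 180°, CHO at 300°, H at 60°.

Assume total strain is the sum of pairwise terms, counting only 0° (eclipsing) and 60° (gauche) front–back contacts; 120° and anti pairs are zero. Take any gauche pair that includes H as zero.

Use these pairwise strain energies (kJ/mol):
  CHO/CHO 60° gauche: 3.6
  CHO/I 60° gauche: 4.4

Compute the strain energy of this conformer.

This conformer (staggered): CHO–CHO gauche; 3.6 = 3.6 kJ/mol.

3.6 kJ/mol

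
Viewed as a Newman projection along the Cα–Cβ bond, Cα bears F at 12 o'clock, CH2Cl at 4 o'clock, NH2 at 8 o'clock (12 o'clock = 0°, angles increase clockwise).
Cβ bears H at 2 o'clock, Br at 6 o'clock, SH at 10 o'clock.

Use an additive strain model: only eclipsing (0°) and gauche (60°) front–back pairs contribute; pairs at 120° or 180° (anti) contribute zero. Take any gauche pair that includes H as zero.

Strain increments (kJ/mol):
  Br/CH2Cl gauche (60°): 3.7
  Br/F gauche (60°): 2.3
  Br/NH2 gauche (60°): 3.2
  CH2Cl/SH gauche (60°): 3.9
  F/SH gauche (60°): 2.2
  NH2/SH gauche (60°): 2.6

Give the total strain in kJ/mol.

This conformer (staggered): F–SH gauche, CH2Cl–Br gauche, NH2–Br gauche, NH2–SH gauche; 2.2 + 3.7 + 3.2 + 2.6 = 11.7 kJ/mol.

11.7 kJ/mol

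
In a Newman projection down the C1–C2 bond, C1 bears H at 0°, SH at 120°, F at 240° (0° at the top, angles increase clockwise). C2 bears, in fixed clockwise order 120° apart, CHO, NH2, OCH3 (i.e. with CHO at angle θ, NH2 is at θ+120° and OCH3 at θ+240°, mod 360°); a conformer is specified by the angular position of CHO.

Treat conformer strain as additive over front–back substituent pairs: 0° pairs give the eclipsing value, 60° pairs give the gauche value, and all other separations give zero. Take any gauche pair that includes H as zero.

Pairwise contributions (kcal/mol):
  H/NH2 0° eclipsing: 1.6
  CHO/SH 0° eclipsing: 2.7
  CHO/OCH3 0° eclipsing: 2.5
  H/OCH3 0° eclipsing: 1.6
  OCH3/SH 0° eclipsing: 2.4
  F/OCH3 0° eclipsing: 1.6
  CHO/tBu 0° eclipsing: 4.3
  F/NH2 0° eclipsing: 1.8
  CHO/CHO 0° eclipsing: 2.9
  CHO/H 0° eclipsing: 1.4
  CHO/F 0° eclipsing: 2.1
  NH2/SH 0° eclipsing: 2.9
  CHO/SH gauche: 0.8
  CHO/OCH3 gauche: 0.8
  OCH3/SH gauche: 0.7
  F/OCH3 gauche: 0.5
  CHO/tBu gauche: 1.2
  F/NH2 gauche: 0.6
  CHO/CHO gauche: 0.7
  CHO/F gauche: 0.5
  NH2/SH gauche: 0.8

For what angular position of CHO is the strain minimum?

CHO at 0° (eclipsed): H(0°)/CHO(0°) eclipsed 1.4; SH(120°)/NH2(120°) eclipsed 2.9; F(240°)/OCH3(240°) eclipsed 1.6 → 5.9 kcal/mol.
CHO at 60° (staggered): SH(120°)/CHO(60°) gauche 0.8; SH(120°)/NH2(180°) gauche 0.8; F(240°)/NH2(180°) gauche 0.6; F(240°)/OCH3(300°) gauche 0.5 → 2.7 kcal/mol.
CHO at 120° (eclipsed): H(0°)/OCH3(0°) eclipsed 1.6; SH(120°)/CHO(120°) eclipsed 2.7; F(240°)/NH2(240°) eclipsed 1.8 → 6.1 kcal/mol.
CHO at 180° (staggered): SH(120°)/CHO(180°) gauche 0.8; SH(120°)/OCH3(60°) gauche 0.7; F(240°)/CHO(180°) gauche 0.5; F(240°)/NH2(300°) gauche 0.6 → 2.6 kcal/mol.
CHO at 240° (eclipsed): H(0°)/NH2(0°) eclipsed 1.6; SH(120°)/OCH3(120°) eclipsed 2.4; F(240°)/CHO(240°) eclipsed 2.1 → 6.1 kcal/mol.
CHO at 300° (staggered): SH(120°)/NH2(60°) gauche 0.8; SH(120°)/OCH3(180°) gauche 0.7; F(240°)/CHO(300°) gauche 0.5; F(240°)/OCH3(180°) gauche 0.5 → 2.5 kcal/mol.
The minimum (2.5 kcal/mol) occurs with CHO at 300°.

300°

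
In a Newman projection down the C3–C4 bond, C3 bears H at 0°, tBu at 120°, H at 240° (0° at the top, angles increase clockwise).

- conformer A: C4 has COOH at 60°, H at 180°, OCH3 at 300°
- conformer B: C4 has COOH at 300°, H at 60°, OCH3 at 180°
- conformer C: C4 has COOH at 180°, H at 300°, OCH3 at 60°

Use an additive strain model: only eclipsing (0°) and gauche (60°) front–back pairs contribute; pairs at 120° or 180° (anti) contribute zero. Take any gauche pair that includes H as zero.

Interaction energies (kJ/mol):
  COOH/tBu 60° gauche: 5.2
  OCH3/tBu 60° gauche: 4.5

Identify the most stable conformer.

A (staggered): tBu–COOH gauche; 5.2 = 5.2 kJ/mol.
B (staggered): tBu–OCH3 gauche; 4.5 = 4.5 kJ/mol.
C (staggered): tBu–COOH gauche, tBu–OCH3 gauche; 5.2 + 4.5 = 9.7 kJ/mol.
B has the lowest total (4.5 kJ/mol).

B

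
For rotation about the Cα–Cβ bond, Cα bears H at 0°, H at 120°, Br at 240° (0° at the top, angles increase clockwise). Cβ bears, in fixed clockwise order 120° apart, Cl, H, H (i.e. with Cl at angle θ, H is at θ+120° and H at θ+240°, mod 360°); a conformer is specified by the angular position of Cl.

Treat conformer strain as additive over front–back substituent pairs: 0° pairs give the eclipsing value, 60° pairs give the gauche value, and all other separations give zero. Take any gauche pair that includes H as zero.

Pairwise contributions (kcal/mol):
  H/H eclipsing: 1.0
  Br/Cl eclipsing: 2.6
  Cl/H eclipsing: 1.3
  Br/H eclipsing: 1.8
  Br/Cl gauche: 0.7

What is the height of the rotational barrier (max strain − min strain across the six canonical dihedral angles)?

4.6 kcal/mol

Cl at 0° (eclipsed): H(0°)/Cl(0°) eclipsed 1.3; H(120°)/H(120°) eclipsed 1.0; Br(240°)/H(240°) eclipsed 1.8 → 4.1 kcal/mol.
Cl at 60° (staggered): no non-H gauche contacts → 0.0 kcal/mol.
Cl at 120° (eclipsed): H(0°)/H(0°) eclipsed 1.0; H(120°)/Cl(120°) eclipsed 1.3; Br(240°)/H(240°) eclipsed 1.8 → 4.1 kcal/mol.
Cl at 180° (staggered): Br(240°)/Cl(180°) gauche 0.7 → 0.7 kcal/mol.
Cl at 240° (eclipsed): H(0°)/H(0°) eclipsed 1.0; H(120°)/H(120°) eclipsed 1.0; Br(240°)/Cl(240°) eclipsed 2.6 → 4.6 kcal/mol.
Cl at 300° (staggered): Br(240°)/Cl(300°) gauche 0.7 → 0.7 kcal/mol.
Max at 240° (4.6 kcal/mol), min at 60° (0.0 kcal/mol); barrier = 4.6 kcal/mol.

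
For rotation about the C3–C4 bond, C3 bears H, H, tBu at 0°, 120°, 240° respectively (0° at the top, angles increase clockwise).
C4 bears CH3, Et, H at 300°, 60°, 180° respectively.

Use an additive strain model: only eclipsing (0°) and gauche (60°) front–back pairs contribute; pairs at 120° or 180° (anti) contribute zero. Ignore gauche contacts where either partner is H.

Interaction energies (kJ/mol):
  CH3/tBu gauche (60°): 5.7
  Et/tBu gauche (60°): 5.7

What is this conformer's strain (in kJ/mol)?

This conformer is staggered. tBu at 240° is gauche with CH3 at 300° (5.7). Total 5.7 kJ/mol.

5.7 kJ/mol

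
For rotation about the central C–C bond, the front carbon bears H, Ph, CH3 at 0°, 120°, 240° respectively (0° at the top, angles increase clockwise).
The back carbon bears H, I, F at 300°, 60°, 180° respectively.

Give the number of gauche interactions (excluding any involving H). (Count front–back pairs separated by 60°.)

Non-H gauche pairs: Ph(120°)/I(60°); Ph(120°)/F(180°); CH3(240°)/F(180°) — 3 interactions.

3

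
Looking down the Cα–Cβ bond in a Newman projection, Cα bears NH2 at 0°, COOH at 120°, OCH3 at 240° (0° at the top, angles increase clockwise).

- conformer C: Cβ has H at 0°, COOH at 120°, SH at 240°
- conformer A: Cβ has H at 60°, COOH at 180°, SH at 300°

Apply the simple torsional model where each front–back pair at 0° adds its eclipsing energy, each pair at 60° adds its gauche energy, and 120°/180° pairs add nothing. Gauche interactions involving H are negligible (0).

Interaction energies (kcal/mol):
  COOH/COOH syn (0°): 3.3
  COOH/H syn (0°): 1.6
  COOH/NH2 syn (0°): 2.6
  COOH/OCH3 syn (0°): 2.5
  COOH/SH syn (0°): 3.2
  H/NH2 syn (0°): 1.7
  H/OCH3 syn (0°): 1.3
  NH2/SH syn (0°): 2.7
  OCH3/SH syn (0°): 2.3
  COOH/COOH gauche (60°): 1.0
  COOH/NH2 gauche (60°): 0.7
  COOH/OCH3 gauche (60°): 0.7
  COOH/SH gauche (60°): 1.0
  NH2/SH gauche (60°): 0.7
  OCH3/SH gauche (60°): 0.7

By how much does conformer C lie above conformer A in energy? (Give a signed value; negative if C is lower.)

+4.2 kcal/mol

C (eclipsed): NH2(0°)/H(0°) eclipsed 1.7; COOH(120°)/COOH(120°) eclipsed 3.3; OCH3(240°)/SH(240°) eclipsed 2.3 → 7.3 kcal/mol.
A (staggered): NH2(0°)/SH(300°) gauche 0.7; COOH(120°)/COOH(180°) gauche 1.0; OCH3(240°)/COOH(180°) gauche 0.7; OCH3(240°)/SH(300°) gauche 0.7 → 3.1 kcal/mol.
E(C) − E(A) = 7.3 − 3.1 = +4.2 kcal/mol.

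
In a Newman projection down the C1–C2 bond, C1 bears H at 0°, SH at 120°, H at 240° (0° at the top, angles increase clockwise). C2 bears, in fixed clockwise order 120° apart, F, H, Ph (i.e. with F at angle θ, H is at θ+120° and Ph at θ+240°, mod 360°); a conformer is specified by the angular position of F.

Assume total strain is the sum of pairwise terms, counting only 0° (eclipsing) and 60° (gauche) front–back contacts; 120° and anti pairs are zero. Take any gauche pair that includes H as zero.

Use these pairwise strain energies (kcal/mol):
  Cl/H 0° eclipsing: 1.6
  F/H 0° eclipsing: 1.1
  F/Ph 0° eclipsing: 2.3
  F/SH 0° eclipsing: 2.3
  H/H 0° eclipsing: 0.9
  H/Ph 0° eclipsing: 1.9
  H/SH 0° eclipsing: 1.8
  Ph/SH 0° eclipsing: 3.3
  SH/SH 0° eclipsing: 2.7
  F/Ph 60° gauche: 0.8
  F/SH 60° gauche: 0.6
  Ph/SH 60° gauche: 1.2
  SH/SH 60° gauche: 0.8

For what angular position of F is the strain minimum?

60°

F at 0° (eclipsed): H–F eclipsed, SH–H eclipsed, H–Ph eclipsed; 1.1 + 1.8 + 1.9 = 4.8 kcal/mol.
F at 60° (staggered): SH–F gauche; 0.6 = 0.6 kcal/mol.
F at 120° (eclipsed): H–Ph eclipsed, SH–F eclipsed, H–H eclipsed; 1.9 + 2.3 + 0.9 = 5.1 kcal/mol.
F at 180° (staggered): SH–F gauche, SH–Ph gauche; 0.6 + 1.2 = 1.8 kcal/mol.
F at 240° (eclipsed): H–H eclipsed, SH–Ph eclipsed, H–F eclipsed; 0.9 + 3.3 + 1.1 = 5.3 kcal/mol.
F at 300° (staggered): SH–Ph gauche; 1.2 = 1.2 kcal/mol.
The minimum (0.6 kcal/mol) occurs with F at 60°.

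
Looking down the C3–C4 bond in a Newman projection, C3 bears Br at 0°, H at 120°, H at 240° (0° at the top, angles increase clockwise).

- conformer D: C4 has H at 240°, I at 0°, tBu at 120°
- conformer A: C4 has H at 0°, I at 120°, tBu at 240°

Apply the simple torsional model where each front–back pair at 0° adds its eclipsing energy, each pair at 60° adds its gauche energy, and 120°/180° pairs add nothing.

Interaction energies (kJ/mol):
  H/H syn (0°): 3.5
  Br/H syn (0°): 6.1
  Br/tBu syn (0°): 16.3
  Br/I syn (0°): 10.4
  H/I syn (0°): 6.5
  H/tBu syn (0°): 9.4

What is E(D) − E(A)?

D (eclipsed): Br–I eclipsed, H–tBu eclipsed, H–H eclipsed; 10.4 + 9.4 + 3.5 = 23.3 kJ/mol.
A (eclipsed): Br–H eclipsed, H–I eclipsed, H–tBu eclipsed; 6.1 + 6.5 + 9.4 = 22.0 kJ/mol.
E(D) − E(A) = 23.3 − 22.0 = +1.3 kJ/mol.

+1.3 kJ/mol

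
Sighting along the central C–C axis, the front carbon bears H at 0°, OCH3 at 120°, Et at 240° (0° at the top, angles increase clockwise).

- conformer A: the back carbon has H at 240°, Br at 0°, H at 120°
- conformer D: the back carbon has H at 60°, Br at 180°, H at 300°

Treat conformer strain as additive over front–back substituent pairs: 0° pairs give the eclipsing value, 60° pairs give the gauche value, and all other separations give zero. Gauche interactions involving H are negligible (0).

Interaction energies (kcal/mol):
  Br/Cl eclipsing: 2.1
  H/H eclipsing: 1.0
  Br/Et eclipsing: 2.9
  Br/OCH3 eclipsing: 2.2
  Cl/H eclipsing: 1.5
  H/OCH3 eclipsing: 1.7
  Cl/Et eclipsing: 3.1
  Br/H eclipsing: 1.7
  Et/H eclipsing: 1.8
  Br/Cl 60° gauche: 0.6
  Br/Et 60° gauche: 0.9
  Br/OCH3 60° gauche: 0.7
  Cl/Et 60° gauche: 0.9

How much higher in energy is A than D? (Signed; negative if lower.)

A is eclipsed. H at 0° is eclipsed with Br at 0° (1.7); OCH3 at 120° is eclipsed with H at 120° (1.7); Et at 240° is eclipsed with H at 240° (1.8). Total 5.2 kcal/mol.
D is staggered. OCH3 at 120° is gauche with Br at 180° (0.7); Et at 240° is gauche with Br at 180° (0.9). Total 1.6 kcal/mol.
E(A) − E(D) = 5.2 − 1.6 = +3.6 kcal/mol.

+3.6 kcal/mol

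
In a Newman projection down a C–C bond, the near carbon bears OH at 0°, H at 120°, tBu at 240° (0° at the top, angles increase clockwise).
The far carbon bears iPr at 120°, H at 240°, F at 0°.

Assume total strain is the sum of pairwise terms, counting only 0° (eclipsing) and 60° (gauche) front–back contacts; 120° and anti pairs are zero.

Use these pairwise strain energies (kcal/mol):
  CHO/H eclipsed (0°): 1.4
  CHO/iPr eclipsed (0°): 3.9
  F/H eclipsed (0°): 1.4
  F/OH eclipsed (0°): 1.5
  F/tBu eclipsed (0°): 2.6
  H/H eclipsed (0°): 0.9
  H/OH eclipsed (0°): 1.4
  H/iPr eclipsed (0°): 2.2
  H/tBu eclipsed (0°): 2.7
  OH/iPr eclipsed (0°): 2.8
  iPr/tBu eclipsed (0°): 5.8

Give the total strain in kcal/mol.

6.4 kcal/mol

This conformer (eclipsed): OH–F eclipsed, H–iPr eclipsed, tBu–H eclipsed; 1.5 + 2.2 + 2.7 = 6.4 kcal/mol.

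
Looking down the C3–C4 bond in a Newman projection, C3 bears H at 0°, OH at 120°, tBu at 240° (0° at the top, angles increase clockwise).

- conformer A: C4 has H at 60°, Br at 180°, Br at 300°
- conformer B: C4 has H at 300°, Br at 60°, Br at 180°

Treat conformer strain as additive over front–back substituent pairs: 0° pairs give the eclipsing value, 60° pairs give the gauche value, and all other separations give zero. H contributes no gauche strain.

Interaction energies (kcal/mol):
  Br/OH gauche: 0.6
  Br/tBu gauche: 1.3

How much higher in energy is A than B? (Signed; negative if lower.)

+0.7 kcal/mol

A (staggered): OH(120°)/Br(180°) gauche 0.6; tBu(240°)/Br(180°) gauche 1.3; tBu(240°)/Br(300°) gauche 1.3 → 3.2 kcal/mol.
B (staggered): OH(120°)/Br(60°) gauche 0.6; OH(120°)/Br(180°) gauche 0.6; tBu(240°)/Br(180°) gauche 1.3 → 2.5 kcal/mol.
E(A) − E(B) = 3.2 − 2.5 = +0.7 kcal/mol.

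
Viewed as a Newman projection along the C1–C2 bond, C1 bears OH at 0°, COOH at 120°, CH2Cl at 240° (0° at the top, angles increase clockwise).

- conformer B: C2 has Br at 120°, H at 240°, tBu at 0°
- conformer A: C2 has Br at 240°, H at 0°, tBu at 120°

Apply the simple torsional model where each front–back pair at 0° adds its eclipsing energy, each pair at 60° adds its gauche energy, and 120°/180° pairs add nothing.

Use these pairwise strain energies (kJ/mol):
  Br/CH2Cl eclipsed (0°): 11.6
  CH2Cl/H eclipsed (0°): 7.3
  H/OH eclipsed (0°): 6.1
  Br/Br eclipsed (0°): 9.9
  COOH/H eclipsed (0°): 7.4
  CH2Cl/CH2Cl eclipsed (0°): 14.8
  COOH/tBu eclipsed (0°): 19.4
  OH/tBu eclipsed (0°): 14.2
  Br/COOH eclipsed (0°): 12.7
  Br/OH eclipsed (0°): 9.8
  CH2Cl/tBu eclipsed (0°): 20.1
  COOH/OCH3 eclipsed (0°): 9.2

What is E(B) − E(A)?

B is eclipsed. OH at 0° is eclipsed with tBu at 0° (14.2); COOH at 120° is eclipsed with Br at 120° (12.7); CH2Cl at 240° is eclipsed with H at 240° (7.3). Total 34.2 kJ/mol.
A is eclipsed. OH at 0° is eclipsed with H at 0° (6.1); COOH at 120° is eclipsed with tBu at 120° (19.4); CH2Cl at 240° is eclipsed with Br at 240° (11.6). Total 37.1 kJ/mol.
E(B) − E(A) = 34.2 − 37.1 = -2.9 kJ/mol.

-2.9 kJ/mol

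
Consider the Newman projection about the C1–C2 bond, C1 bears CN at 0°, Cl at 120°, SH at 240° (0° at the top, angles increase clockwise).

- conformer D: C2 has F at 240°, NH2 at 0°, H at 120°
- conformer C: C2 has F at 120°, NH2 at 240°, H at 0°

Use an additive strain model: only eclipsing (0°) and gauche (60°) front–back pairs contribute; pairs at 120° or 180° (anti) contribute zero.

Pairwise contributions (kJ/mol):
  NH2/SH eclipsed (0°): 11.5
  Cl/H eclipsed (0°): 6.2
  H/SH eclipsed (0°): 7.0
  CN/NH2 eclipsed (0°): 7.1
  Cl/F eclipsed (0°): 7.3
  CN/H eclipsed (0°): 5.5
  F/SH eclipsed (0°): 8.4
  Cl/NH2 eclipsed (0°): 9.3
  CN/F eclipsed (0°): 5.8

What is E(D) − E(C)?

D (eclipsed): CN–NH2 eclipsed, Cl–H eclipsed, SH–F eclipsed; 7.1 + 6.2 + 8.4 = 21.7 kJ/mol.
C (eclipsed): CN–H eclipsed, Cl–F eclipsed, SH–NH2 eclipsed; 5.5 + 7.3 + 11.5 = 24.3 kJ/mol.
E(D) − E(C) = 21.7 − 24.3 = -2.6 kJ/mol.

-2.6 kJ/mol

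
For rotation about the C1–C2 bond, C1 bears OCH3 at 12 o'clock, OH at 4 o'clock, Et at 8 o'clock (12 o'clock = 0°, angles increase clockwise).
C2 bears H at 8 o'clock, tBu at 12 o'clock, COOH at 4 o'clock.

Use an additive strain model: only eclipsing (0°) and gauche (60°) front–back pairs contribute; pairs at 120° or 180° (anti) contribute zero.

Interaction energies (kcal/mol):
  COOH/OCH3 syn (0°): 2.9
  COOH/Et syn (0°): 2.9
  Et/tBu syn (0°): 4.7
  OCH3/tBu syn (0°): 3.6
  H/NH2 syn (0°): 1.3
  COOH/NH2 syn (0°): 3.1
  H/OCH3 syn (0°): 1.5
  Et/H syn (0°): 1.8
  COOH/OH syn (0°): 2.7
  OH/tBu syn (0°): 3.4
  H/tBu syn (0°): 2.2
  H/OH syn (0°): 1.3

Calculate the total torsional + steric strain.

8.1 kcal/mol

This conformer is eclipsed. OCH3 at 0° is eclipsed with tBu at 0° (3.6); OH at 120° is eclipsed with COOH at 120° (2.7); Et at 240° is eclipsed with H at 240° (1.8). Total 8.1 kcal/mol.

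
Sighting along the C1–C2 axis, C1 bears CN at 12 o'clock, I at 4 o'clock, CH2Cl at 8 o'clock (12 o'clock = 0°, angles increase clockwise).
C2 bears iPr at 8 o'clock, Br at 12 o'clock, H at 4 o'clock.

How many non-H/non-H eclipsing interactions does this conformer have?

2

Non-H eclipsing pairs: CN(0°)/Br(0°); CH2Cl(240°)/iPr(240°) — 2 interactions.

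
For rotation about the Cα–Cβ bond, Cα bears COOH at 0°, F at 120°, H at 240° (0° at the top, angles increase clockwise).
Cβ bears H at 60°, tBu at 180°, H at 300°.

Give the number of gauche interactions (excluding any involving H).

Non-H gauche pairs: F(120°)/tBu(180°) — 1 interaction.

1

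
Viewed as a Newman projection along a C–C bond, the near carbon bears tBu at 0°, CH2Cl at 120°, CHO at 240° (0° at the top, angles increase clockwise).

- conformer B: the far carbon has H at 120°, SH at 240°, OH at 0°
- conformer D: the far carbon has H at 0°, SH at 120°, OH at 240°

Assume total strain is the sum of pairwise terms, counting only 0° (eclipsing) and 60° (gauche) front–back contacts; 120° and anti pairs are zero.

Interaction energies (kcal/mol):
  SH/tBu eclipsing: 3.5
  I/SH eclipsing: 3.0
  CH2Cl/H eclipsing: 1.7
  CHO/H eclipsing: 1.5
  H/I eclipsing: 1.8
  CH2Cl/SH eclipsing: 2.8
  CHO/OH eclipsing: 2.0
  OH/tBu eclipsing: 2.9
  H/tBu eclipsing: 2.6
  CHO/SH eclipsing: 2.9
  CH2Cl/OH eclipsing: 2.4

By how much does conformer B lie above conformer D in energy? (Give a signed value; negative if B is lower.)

+0.1 kcal/mol

B (eclipsed): tBu–OH eclipsed, CH2Cl–H eclipsed, CHO–SH eclipsed; 2.9 + 1.7 + 2.9 = 7.5 kcal/mol.
D (eclipsed): tBu–H eclipsed, CH2Cl–SH eclipsed, CHO–OH eclipsed; 2.6 + 2.8 + 2.0 = 7.4 kcal/mol.
E(B) − E(D) = 7.5 − 7.4 = +0.1 kcal/mol.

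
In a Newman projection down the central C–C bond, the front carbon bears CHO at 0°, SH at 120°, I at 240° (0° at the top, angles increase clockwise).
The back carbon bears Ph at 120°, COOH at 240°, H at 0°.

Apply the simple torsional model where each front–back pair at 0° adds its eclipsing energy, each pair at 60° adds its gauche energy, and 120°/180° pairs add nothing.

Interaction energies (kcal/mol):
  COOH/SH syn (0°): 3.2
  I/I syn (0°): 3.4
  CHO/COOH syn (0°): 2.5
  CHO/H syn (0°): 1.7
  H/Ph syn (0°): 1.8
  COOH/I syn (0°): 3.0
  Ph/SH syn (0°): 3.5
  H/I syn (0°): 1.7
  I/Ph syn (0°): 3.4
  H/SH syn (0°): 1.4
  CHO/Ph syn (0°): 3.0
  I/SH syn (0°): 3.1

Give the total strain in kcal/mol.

8.2 kcal/mol

This conformer (eclipsed): CHO(0°)/H(0°) eclipsed 1.7; SH(120°)/Ph(120°) eclipsed 3.5; I(240°)/COOH(240°) eclipsed 3.0 → 8.2 kcal/mol.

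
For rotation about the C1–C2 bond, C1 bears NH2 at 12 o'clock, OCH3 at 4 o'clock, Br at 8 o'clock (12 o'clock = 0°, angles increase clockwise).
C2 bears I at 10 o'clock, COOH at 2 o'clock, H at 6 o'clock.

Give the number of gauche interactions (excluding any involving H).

4

Non-H gauche pairs: NH2(0°)/I(300°); NH2(0°)/COOH(60°); OCH3(120°)/COOH(60°); Br(240°)/I(300°) — 4 interactions.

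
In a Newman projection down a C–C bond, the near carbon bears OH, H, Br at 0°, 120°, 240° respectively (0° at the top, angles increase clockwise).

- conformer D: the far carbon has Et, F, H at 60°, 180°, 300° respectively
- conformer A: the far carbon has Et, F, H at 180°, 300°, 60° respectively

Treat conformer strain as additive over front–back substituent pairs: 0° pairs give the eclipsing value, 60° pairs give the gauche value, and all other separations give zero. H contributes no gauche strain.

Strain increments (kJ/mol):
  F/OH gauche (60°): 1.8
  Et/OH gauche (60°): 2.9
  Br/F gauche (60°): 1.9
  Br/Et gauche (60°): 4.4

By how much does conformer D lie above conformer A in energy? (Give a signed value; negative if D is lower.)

-3.3 kJ/mol

D is staggered. OH at 0° is gauche with Et at 60° (2.9); Br at 240° is gauche with F at 180° (1.9). Total 4.8 kJ/mol.
A is staggered. OH at 0° is gauche with F at 300° (1.8); Br at 240° is gauche with Et at 180° (4.4); Br at 240° is gauche with F at 300° (1.9). Total 8.1 kJ/mol.
E(D) − E(A) = 4.8 − 8.1 = -3.3 kJ/mol.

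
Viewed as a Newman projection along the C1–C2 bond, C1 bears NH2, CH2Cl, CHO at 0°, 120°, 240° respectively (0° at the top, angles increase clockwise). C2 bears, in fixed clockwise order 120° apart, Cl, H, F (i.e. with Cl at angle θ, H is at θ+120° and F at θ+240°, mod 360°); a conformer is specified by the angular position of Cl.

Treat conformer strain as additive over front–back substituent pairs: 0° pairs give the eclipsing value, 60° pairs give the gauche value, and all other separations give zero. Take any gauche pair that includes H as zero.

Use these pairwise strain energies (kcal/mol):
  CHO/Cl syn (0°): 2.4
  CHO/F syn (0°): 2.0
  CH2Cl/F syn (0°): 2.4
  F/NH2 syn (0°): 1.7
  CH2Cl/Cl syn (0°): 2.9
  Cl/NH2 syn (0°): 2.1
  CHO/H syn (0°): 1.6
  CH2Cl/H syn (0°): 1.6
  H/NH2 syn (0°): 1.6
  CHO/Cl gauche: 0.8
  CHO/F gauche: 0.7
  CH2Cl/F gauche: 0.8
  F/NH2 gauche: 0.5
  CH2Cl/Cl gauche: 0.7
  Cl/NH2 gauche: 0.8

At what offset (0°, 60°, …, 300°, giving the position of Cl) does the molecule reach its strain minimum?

60°

Cl at 0° (eclipsed): NH2(0°)/Cl(0°) eclipsed 2.1; CH2Cl(120°)/H(120°) eclipsed 1.6; CHO(240°)/F(240°) eclipsed 2.0 → 5.7 kcal/mol.
Cl at 60° (staggered): NH2(0°)/Cl(60°) gauche 0.8; NH2(0°)/F(300°) gauche 0.5; CH2Cl(120°)/Cl(60°) gauche 0.7; CHO(240°)/F(300°) gauche 0.7 → 2.7 kcal/mol.
Cl at 120° (eclipsed): NH2(0°)/F(0°) eclipsed 1.7; CH2Cl(120°)/Cl(120°) eclipsed 2.9; CHO(240°)/H(240°) eclipsed 1.6 → 6.2 kcal/mol.
Cl at 180° (staggered): NH2(0°)/F(60°) gauche 0.5; CH2Cl(120°)/Cl(180°) gauche 0.7; CH2Cl(120°)/F(60°) gauche 0.8; CHO(240°)/Cl(180°) gauche 0.8 → 2.8 kcal/mol.
Cl at 240° (eclipsed): NH2(0°)/H(0°) eclipsed 1.6; CH2Cl(120°)/F(120°) eclipsed 2.4; CHO(240°)/Cl(240°) eclipsed 2.4 → 6.4 kcal/mol.
Cl at 300° (staggered): NH2(0°)/Cl(300°) gauche 0.8; CH2Cl(120°)/F(180°) gauche 0.8; CHO(240°)/Cl(300°) gauche 0.8; CHO(240°)/F(180°) gauche 0.7 → 3.1 kcal/mol.
The minimum (2.7 kcal/mol) occurs with Cl at 60°.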